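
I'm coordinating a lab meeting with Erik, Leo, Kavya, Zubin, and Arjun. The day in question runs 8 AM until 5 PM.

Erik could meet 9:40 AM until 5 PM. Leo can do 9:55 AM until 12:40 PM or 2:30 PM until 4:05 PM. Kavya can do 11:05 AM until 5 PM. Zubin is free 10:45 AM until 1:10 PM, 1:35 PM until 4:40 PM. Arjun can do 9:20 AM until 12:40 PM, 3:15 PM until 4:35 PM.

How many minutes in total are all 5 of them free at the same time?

145

Erik ∩ Leo: 09:55-12:40, 14:30-16:05.
Erik ∩ Leo ∩ Kavya: 11:05-12:40, 14:30-16:05.
Erik ∩ Leo ∩ Kavya ∩ Zubin: 11:05-12:40, 14:30-16:05.
Erik ∩ Leo ∩ Kavya ∩ Zubin ∩ Arjun: 11:05-12:40, 15:15-16:05.
So the common availability across everyone is 11:05-12:40, 15:15-16:05.
Summing the common windows: 95 + 50 = 145 minutes.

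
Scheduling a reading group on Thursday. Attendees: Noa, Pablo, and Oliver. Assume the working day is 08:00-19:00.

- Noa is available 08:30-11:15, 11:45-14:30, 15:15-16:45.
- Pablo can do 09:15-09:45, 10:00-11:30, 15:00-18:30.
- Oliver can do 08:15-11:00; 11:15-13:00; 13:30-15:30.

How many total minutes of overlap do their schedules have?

105

Noa ∩ Pablo: 09:15-09:45, 10:00-11:15, 15:15-16:45.
Noa ∩ Pablo ∩ Oliver: 09:15-09:45, 10:00-11:00, 15:15-15:30.
So the common availability across everyone is 09:15-09:45, 10:00-11:00, 15:15-15:30.
Summing the common windows: 30 + 60 + 15 = 105 minutes.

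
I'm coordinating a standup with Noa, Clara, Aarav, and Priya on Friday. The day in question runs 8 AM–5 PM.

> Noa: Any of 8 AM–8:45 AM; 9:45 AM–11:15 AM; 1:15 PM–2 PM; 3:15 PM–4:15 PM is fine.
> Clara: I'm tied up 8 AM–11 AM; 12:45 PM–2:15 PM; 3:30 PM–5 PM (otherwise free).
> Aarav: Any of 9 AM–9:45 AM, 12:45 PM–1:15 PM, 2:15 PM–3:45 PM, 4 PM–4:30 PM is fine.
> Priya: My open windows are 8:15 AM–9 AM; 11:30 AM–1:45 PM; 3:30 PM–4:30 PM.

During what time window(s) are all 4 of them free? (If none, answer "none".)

Noa free: 08:00-08:45, 09:45-11:15, 13:15-14:00, 15:15-16:15.
Clara free: 11:00-12:45, 14:15-15:30 (invert busy blocks within the working day).
Aarav free: 09:00-09:45, 12:45-13:15, 14:15-15:45, 16:00-16:30.
Priya free: 08:15-09:00, 11:30-13:45, 15:30-16:30.
Noa ∩ Clara: 11:00-11:15, 15:15-15:30.
Noa ∩ Clara ∩ Aarav: 15:15-15:30.
Noa ∩ Clara ∩ Aarav ∩ Priya: ∅.
There is no time when everyone is free.

none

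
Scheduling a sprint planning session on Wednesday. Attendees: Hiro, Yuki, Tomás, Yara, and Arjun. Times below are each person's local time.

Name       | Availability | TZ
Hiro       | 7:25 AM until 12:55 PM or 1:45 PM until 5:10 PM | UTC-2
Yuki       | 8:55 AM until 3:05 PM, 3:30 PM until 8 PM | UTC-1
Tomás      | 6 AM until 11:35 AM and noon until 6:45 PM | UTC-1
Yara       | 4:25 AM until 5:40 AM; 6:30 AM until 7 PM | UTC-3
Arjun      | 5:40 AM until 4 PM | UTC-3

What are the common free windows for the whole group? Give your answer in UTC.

Hiro in UTC: 09:25-14:55, 15:45-19:10 (add 2h to convert from UTC-2).
Yuki in UTC: 09:55-16:05, 16:30-21:00 (add 1h to convert from UTC-1).
Tomás in UTC: 07:00-12:35, 13:00-19:45 (add 1h to convert from UTC-1).
Yara in UTC: 07:25-08:40, 09:30-22:00 (add 3h to convert from UTC-3).
Arjun in UTC: 08:40-19:00 (add 3h to convert from UTC-3).
Hiro ∩ Yuki: 09:55-14:55, 15:45-16:05, 16:30-19:10.
Hiro ∩ Yuki ∩ Tomás: 09:55-12:35, 13:00-14:55, 15:45-16:05, 16:30-19:10.
Hiro ∩ Yuki ∩ Tomás ∩ Yara: 09:55-12:35, 13:00-14:55, 15:45-16:05, 16:30-19:10.
Hiro ∩ Yuki ∩ Tomás ∩ Yara ∩ Arjun: 09:55-12:35, 13:00-14:55, 15:45-16:05, 16:30-19:00.
So the common availability across everyone is 09:55-12:35, 13:00-14:55, 15:45-16:05, 16:30-19:00.

09:55-12:35, 13:00-14:55, 15:45-16:05, 16:30-19:00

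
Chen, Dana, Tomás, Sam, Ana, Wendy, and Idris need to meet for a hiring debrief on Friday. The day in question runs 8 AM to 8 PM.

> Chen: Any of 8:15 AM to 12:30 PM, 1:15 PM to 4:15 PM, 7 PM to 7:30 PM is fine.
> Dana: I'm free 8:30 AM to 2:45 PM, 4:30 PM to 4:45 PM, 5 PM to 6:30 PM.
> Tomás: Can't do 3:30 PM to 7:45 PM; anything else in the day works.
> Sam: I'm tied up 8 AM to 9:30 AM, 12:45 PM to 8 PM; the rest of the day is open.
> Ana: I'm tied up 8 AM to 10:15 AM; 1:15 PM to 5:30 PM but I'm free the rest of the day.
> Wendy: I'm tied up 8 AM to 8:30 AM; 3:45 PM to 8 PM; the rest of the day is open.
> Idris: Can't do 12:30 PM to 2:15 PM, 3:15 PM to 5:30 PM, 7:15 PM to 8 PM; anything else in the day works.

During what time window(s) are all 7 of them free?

Chen free: 08:15-12:30, 13:15-16:15, 19:00-19:30.
Dana free: 08:30-14:45, 16:30-16:45, 17:00-18:30.
Tomás free: 08:00-15:30, 19:45-20:00 (invert busy blocks within the working day).
Sam free: 09:30-12:45 (invert busy blocks within the working day).
Ana free: 10:15-13:15, 17:30-20:00 (invert busy blocks within the working day).
Wendy free: 08:30-15:45 (invert busy blocks within the working day).
Idris free: 08:00-12:30, 14:15-15:15, 17:30-19:15 (invert busy blocks within the working day).
Chen ∩ Dana: 08:30-12:30, 13:15-14:45.
Chen ∩ Dana ∩ Tomás: 08:30-12:30, 13:15-14:45.
Chen ∩ Dana ∩ Tomás ∩ Sam: 09:30-12:30.
Chen ∩ Dana ∩ Tomás ∩ Sam ∩ Ana: 10:15-12:30.
Chen ∩ Dana ∩ Tomás ∩ Sam ∩ Ana ∩ Wendy: 10:15-12:30.
Chen ∩ Dana ∩ Tomás ∩ Sam ∩ Ana ∩ Wendy ∩ Idris: 10:15-12:30.

10:15-12:30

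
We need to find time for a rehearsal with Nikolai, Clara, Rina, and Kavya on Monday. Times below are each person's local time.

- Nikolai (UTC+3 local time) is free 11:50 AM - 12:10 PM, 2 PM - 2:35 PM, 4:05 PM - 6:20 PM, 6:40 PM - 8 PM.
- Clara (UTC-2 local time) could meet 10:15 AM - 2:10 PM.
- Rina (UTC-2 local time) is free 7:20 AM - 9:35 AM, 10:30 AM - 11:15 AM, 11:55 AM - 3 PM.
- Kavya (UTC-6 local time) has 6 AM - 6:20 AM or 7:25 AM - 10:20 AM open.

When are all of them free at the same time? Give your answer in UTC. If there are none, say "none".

Nikolai in UTC: 08:50-09:10, 11:00-11:35, 13:05-15:20, 15:40-17:00 (subtract 3h to convert from UTC+3).
Clara in UTC: 12:15-16:10 (add 2h to convert from UTC-2).
Rina in UTC: 09:20-11:35, 12:30-13:15, 13:55-17:00 (add 2h to convert from UTC-2).
Kavya in UTC: 12:00-12:20, 13:25-16:20 (add 6h to convert from UTC-6).
Nikolai ∩ Clara: 13:05-15:20, 15:40-16:10.
Nikolai ∩ Clara ∩ Rina: 13:05-13:15, 13:55-15:20, 15:40-16:10.
Nikolai ∩ Clara ∩ Rina ∩ Kavya: 13:55-15:20, 15:40-16:10.

13:55-15:20, 15:40-16:10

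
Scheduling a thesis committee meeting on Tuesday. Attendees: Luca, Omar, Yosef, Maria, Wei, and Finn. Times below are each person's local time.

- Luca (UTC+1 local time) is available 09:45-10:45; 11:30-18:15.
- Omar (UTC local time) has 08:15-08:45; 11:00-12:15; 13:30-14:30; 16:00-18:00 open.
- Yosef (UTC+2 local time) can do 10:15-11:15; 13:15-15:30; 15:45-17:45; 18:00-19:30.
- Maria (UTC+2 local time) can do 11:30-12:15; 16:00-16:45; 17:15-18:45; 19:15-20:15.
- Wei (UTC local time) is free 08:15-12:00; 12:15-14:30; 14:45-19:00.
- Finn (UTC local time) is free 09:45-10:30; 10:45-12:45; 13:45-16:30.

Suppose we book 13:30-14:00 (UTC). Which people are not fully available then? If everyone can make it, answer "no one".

Finn, Maria, Yosef

Luca in UTC: 08:45-09:45, 10:30-17:15 (subtract 1h to convert from UTC+1).
Omar in UTC: 08:15-08:45, 11:00-12:15, 13:30-14:30, 16:00-18:00.
Yosef in UTC: 08:15-09:15, 11:15-13:30, 13:45-15:45, 16:00-17:30 (subtract 2h to convert from UTC+2).
Maria in UTC: 09:30-10:15, 14:00-14:45, 15:15-16:45, 17:15-18:15 (subtract 2h to convert from UTC+2).
Wei in UTC: 08:15-12:00, 12:15-14:30, 14:45-19:00.
Finn in UTC: 09:45-10:30, 10:45-12:45, 13:45-16:30.
Luca: free for 13:30-14:00. Omar: free for 13:30-14:00. Yosef: not fully free for 13:30-14:00. Maria: not fully free for 13:30-14:00. Wei: free for 13:30-14:00. Finn: not fully free for 13:30-14:00.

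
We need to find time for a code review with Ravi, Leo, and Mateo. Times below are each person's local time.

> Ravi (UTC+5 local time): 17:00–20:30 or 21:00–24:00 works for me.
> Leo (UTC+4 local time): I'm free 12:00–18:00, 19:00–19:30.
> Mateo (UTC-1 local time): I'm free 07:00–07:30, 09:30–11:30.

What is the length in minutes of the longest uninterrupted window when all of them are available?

Ravi in UTC: 12:00-15:30, 16:00-19:00 (subtract 5h to convert from UTC+5).
Leo in UTC: 08:00-14:00, 15:00-15:30 (subtract 4h to convert from UTC+4).
Mateo in UTC: 08:00-08:30, 10:30-12:30 (add 1h to convert from UTC-1).
Ravi ∩ Leo: 12:00-14:00, 15:00-15:30.
Ravi ∩ Leo ∩ Mateo: 12:00-12:30.
Those are the intersection windows.
The longest is 12:00-12:30 at 30 minutes.

30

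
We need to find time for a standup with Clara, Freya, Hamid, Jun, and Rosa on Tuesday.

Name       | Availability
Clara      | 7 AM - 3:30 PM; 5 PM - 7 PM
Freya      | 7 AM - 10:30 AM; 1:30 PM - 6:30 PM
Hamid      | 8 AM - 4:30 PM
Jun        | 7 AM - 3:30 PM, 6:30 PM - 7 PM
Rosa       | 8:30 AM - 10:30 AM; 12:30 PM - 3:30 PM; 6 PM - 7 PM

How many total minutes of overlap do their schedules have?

240

Clara ∩ Freya: 07:00-10:30, 13:30-15:30, 17:00-18:30.
Clara ∩ Freya ∩ Hamid: 08:00-10:30, 13:30-15:30.
Clara ∩ Freya ∩ Hamid ∩ Jun: 08:00-10:30, 13:30-15:30.
Clara ∩ Freya ∩ Hamid ∩ Jun ∩ Rosa: 08:30-10:30, 13:30-15:30.
Summing the common windows: 120 + 120 = 240 minutes.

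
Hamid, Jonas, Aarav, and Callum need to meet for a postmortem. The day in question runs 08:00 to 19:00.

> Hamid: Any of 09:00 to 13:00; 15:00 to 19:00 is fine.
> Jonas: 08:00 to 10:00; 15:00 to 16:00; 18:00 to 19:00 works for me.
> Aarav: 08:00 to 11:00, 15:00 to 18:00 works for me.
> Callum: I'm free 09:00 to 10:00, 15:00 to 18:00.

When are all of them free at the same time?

Hamid ∩ Jonas: 09:00-10:00, 15:00-16:00, 18:00-19:00.
Hamid ∩ Jonas ∩ Aarav: 09:00-10:00, 15:00-16:00.
Hamid ∩ Jonas ∩ Aarav ∩ Callum: 09:00-10:00, 15:00-16:00.

09:00-10:00, 15:00-16:00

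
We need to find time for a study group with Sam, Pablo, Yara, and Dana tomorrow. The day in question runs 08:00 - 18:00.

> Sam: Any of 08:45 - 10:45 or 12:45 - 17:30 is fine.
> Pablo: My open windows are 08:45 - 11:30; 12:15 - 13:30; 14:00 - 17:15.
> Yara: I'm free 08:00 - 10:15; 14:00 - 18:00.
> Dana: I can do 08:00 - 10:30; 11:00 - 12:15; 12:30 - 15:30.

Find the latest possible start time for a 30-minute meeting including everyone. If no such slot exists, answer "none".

Sam ∩ Pablo: 08:45-10:45, 12:45-13:30, 14:00-17:15.
Sam ∩ Pablo ∩ Yara: 08:45-10:15, 14:00-17:15.
Sam ∩ Pablo ∩ Yara ∩ Dana: 08:45-10:15, 14:00-15:30.
Those are the intersection windows.
The last common window of at least 30 minutes is 14:00-15:30; a 30-minute meeting can start as late as 15:00 and still end by 15:30.

15:00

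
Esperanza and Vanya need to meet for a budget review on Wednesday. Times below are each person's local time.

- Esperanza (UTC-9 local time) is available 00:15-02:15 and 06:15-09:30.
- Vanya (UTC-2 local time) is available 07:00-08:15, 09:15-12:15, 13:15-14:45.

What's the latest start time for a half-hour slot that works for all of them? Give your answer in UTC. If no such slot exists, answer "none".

Esperanza in UTC: 09:15-11:15, 15:15-18:30 (add 9h to convert from UTC-9).
Vanya in UTC: 09:00-10:15, 11:15-14:15, 15:15-16:45 (add 2h to convert from UTC-2).
Esperanza ∩ Vanya: 09:15-10:15, 15:15-16:45.
The last common window of at least 30 minutes is 15:15-16:45; a 30-minute meeting can start as late as 16:15 and still end by 16:45.

16:15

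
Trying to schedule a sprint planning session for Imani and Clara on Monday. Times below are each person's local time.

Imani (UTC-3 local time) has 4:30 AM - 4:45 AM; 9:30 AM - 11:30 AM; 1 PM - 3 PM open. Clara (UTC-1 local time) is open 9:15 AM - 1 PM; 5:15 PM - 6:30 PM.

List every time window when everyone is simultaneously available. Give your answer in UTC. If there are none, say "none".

12:30-14:00

Imani in UTC: 07:30-07:45, 12:30-14:30, 16:00-18:00 (add 3h to convert from UTC-3).
Clara in UTC: 10:15-14:00, 18:15-19:30 (add 1h to convert from UTC-1).
Imani ∩ Clara: 12:30-14:00.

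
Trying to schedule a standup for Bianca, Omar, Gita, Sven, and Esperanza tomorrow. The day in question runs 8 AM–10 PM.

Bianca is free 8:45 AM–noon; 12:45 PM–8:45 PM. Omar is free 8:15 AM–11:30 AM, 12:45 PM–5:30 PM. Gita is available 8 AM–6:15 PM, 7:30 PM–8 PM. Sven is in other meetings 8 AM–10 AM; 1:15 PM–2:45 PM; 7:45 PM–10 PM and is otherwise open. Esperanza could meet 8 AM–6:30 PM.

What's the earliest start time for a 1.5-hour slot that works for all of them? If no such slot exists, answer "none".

Bianca free: 08:45-12:00, 12:45-20:45.
Omar free: 08:15-11:30, 12:45-17:30.
Gita free: 08:00-18:15, 19:30-20:00.
Sven free: 10:00-13:15, 14:45-19:45 (invert busy blocks within the working day).
Esperanza free: 08:00-18:30.
Bianca ∩ Omar: 08:45-11:30, 12:45-17:30.
Bianca ∩ Omar ∩ Gita: 08:45-11:30, 12:45-17:30.
Bianca ∩ Omar ∩ Gita ∩ Sven: 10:00-11:30, 12:45-13:15, 14:45-17:30.
Bianca ∩ Omar ∩ Gita ∩ Sven ∩ Esperanza: 10:00-11:30, 12:45-13:15, 14:45-17:30.
So the common availability across everyone is 10:00-11:30, 12:45-13:15, 14:45-17:30.
The first common window of at least 90 minutes is 10:00-11:30, so the earliest start is 10:00.

10:00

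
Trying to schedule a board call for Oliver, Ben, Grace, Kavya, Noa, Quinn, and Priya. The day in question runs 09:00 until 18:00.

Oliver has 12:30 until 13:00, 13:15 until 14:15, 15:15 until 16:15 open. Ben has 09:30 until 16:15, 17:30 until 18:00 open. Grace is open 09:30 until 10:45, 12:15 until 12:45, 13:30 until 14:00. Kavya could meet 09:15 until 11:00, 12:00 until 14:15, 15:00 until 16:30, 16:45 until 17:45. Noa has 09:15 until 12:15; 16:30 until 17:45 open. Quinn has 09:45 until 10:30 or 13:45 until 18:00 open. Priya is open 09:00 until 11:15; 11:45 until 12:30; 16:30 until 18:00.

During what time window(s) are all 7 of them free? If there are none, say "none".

none

Oliver ∩ Ben: 12:30-13:00, 13:15-14:15, 15:15-16:15.
Oliver ∩ Ben ∩ Grace: 12:30-12:45, 13:30-14:00.
Oliver ∩ Ben ∩ Grace ∩ Kavya: 12:30-12:45, 13:30-14:00.
Oliver ∩ Ben ∩ Grace ∩ Kavya ∩ Noa: ∅.
Oliver ∩ Ben ∩ Grace ∩ Kavya ∩ Noa ∩ Quinn: ∅.
Oliver ∩ Ben ∩ Grace ∩ Kavya ∩ Noa ∩ Quinn ∩ Priya: ∅.
There is no time when everyone is free.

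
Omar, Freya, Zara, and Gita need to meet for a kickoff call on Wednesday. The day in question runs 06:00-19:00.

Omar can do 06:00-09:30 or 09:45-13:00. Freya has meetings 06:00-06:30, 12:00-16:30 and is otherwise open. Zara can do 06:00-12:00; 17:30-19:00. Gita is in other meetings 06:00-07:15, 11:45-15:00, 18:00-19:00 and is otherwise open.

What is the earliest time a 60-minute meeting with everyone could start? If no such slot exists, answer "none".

Omar free: 06:00-09:30, 09:45-13:00.
Freya free: 06:30-12:00, 16:30-19:00 (invert busy blocks within the working day).
Zara free: 06:00-12:00, 17:30-19:00.
Gita free: 07:15-11:45, 15:00-18:00 (invert busy blocks within the working day).
Omar ∩ Freya: 06:30-09:30, 09:45-12:00.
Omar ∩ Freya ∩ Zara: 06:30-09:30, 09:45-12:00.
Omar ∩ Freya ∩ Zara ∩ Gita: 07:15-09:30, 09:45-11:45.
Those are the intersection windows.
The first common window of at least 60 minutes is 07:15-09:30, so the earliest start is 07:15.

07:15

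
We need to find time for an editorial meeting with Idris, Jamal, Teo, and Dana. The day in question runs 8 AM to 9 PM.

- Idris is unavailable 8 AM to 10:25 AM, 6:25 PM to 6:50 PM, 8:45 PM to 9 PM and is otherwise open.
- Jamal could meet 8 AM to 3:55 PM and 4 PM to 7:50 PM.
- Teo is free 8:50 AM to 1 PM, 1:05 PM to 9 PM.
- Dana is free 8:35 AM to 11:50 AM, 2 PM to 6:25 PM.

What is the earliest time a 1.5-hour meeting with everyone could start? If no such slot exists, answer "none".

Idris free: 10:25-18:25, 18:50-20:45 (invert busy blocks within the working day).
Jamal free: 08:00-15:55, 16:00-19:50.
Teo free: 08:50-13:00, 13:05-21:00.
Dana free: 08:35-11:50, 14:00-18:25.
Idris ∩ Jamal: 10:25-15:55, 16:00-18:25, 18:50-19:50.
Idris ∩ Jamal ∩ Teo: 10:25-13:00, 13:05-15:55, 16:00-18:25, 18:50-19:50.
Idris ∩ Jamal ∩ Teo ∩ Dana: 10:25-11:50, 14:00-15:55, 16:00-18:25.
The first common window of at least 90 minutes is 14:00-15:55, so the earliest start is 14:00.

14:00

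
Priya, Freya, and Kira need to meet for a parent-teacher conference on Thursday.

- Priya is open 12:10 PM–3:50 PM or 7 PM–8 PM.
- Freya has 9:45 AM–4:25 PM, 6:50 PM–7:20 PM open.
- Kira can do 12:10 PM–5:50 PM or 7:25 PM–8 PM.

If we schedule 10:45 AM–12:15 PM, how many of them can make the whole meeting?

1

Freya can make the full 10:45-12:15 slot — that's 1.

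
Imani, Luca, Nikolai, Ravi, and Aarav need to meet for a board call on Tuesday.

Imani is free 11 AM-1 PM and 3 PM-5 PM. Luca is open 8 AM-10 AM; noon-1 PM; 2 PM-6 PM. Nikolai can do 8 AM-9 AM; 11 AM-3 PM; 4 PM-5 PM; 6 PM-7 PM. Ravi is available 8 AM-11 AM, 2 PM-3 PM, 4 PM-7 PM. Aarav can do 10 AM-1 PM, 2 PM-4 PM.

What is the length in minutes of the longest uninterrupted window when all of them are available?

Imani ∩ Luca: 12:00-13:00, 15:00-17:00.
Imani ∩ Luca ∩ Nikolai: 12:00-13:00, 16:00-17:00.
Imani ∩ Luca ∩ Nikolai ∩ Ravi: 16:00-17:00.
Imani ∩ Luca ∩ Nikolai ∩ Ravi ∩ Aarav: ∅.
There is no time when everyone is free.
No common window exists, so the longest block is 0 minutes.

0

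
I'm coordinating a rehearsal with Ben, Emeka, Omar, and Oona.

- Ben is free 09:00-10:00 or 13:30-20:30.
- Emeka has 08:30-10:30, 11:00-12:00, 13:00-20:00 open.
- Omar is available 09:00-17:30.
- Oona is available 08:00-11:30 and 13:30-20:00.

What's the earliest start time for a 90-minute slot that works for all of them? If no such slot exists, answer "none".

Ben ∩ Emeka: 09:00-10:00, 13:30-20:00.
Ben ∩ Emeka ∩ Omar: 09:00-10:00, 13:30-17:30.
Ben ∩ Emeka ∩ Omar ∩ Oona: 09:00-10:00, 13:30-17:30.
So the common availability across everyone is 09:00-10:00, 13:30-17:30.
The first common window of at least 90 minutes is 13:30-17:30, so the earliest start is 13:30.

13:30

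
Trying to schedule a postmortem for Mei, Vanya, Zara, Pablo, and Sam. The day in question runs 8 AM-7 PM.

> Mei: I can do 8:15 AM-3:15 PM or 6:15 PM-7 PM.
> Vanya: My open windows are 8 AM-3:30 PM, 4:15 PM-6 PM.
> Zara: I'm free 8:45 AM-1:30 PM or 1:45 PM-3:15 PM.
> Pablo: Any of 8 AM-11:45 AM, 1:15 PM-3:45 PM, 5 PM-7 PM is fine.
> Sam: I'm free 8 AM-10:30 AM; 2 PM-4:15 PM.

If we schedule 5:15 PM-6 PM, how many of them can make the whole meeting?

2

Vanya and Pablo can make the full 17:15-18:00 slot — that's 2.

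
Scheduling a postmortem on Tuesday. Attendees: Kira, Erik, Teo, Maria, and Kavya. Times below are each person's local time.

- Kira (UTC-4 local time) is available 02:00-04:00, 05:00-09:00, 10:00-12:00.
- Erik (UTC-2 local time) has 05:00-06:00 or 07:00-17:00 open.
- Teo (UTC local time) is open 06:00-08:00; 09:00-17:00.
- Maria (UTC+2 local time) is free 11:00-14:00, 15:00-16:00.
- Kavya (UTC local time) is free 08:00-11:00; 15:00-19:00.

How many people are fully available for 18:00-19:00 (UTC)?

Kira in UTC: 06:00-08:00, 09:00-13:00, 14:00-16:00 (add 4h to convert from UTC-4).
Erik in UTC: 07:00-08:00, 09:00-19:00 (add 2h to convert from UTC-2).
Teo in UTC: 06:00-08:00, 09:00-17:00.
Maria in UTC: 09:00-12:00, 13:00-14:00 (subtract 2h to convert from UTC+2).
Kavya in UTC: 08:00-11:00, 15:00-19:00.
Erik and Kavya can make the full 18:00-19:00 slot — that's 2.

2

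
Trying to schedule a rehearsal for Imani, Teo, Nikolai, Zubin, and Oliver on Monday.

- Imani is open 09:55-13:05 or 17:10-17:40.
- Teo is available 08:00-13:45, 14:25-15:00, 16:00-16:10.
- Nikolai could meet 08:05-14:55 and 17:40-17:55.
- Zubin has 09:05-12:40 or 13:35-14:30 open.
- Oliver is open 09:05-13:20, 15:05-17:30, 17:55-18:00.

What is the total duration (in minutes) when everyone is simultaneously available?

Imani ∩ Teo: 09:55-13:05.
Imani ∩ Teo ∩ Nikolai: 09:55-13:05.
Imani ∩ Teo ∩ Nikolai ∩ Zubin: 09:55-12:40.
Imani ∩ Teo ∩ Nikolai ∩ Zubin ∩ Oliver: 09:55-12:40.
So the common availability across everyone is 09:55-12:40.
That's a single block of 165 minutes.

165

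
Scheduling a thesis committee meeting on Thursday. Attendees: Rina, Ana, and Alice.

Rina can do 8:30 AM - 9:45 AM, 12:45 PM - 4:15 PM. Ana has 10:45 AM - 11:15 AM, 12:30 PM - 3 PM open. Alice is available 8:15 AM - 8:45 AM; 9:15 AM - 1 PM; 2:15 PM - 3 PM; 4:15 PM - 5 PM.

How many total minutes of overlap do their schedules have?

60

Rina ∩ Ana: 12:45-15:00.
Rina ∩ Ana ∩ Alice: 12:45-13:00, 14:15-15:00.
Summing the common windows: 15 + 45 = 60 minutes.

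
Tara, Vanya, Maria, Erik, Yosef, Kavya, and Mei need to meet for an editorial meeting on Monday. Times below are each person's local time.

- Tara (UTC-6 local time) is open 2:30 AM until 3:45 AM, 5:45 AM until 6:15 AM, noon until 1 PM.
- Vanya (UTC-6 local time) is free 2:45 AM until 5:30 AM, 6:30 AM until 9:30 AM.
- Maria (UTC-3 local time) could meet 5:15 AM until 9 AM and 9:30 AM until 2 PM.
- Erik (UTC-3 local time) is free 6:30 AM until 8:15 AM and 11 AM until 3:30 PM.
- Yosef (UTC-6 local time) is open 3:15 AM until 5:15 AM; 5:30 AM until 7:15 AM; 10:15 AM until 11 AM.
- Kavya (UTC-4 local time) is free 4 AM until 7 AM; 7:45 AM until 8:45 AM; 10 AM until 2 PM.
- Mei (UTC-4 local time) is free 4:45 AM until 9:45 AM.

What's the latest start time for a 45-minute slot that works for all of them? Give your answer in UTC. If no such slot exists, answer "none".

none

Tara in UTC: 08:30-09:45, 11:45-12:15, 18:00-19:00 (add 6h to convert from UTC-6).
Vanya in UTC: 08:45-11:30, 12:30-15:30 (add 6h to convert from UTC-6).
Maria in UTC: 08:15-12:00, 12:30-17:00 (add 3h to convert from UTC-3).
Erik in UTC: 09:30-11:15, 14:00-18:30 (add 3h to convert from UTC-3).
Yosef in UTC: 09:15-11:15, 11:30-13:15, 16:15-17:00 (add 6h to convert from UTC-6).
Kavya in UTC: 08:00-11:00, 11:45-12:45, 14:00-18:00 (add 4h to convert from UTC-4).
Mei in UTC: 08:45-13:45 (add 4h to convert from UTC-4).
Tara ∩ Vanya: 08:45-09:45.
Tara ∩ Vanya ∩ Maria: 08:45-09:45.
Tara ∩ Vanya ∩ Maria ∩ Erik: 09:30-09:45.
Tara ∩ Vanya ∩ Maria ∩ Erik ∩ Yosef: 09:30-09:45.
Tara ∩ Vanya ∩ Maria ∩ Erik ∩ Yosef ∩ Kavya: 09:30-09:45.
Tara ∩ Vanya ∩ Maria ∩ Erik ∩ Yosef ∩ Kavya ∩ Mei: 09:30-09:45.
No common window is at least 45 minutes long.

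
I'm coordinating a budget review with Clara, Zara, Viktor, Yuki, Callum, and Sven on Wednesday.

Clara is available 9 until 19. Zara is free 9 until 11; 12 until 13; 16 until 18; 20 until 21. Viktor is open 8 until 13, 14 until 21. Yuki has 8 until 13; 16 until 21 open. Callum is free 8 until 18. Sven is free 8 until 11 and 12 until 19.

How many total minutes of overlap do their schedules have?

Clara ∩ Zara: 09:00-11:00, 12:00-13:00, 16:00-18:00.
Clara ∩ Zara ∩ Viktor: 09:00-11:00, 12:00-13:00, 16:00-18:00.
Clara ∩ Zara ∩ Viktor ∩ Yuki: 09:00-11:00, 12:00-13:00, 16:00-18:00.
Clara ∩ Zara ∩ Viktor ∩ Yuki ∩ Callum: 09:00-11:00, 12:00-13:00, 16:00-18:00.
Clara ∩ Zara ∩ Viktor ∩ Yuki ∩ Callum ∩ Sven: 09:00-11:00, 12:00-13:00, 16:00-18:00.
Those are the intersection windows.
Summing the common windows: 120 + 60 + 120 = 300 minutes.

300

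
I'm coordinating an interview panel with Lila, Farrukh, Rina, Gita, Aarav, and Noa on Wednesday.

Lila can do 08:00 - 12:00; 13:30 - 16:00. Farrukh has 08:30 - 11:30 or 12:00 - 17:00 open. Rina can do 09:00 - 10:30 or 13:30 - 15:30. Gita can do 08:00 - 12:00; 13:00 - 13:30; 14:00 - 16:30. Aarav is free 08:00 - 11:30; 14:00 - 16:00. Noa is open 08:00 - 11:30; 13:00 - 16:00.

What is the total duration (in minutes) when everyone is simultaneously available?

Lila ∩ Farrukh: 08:30-11:30, 13:30-16:00.
Lila ∩ Farrukh ∩ Rina: 09:00-10:30, 13:30-15:30.
Lila ∩ Farrukh ∩ Rina ∩ Gita: 09:00-10:30, 14:00-15:30.
Lila ∩ Farrukh ∩ Rina ∩ Gita ∩ Aarav: 09:00-10:30, 14:00-15:30.
Lila ∩ Farrukh ∩ Rina ∩ Gita ∩ Aarav ∩ Noa: 09:00-10:30, 14:00-15:30.
Those are the intersection windows.
Summing the common windows: 90 + 90 = 180 minutes.

180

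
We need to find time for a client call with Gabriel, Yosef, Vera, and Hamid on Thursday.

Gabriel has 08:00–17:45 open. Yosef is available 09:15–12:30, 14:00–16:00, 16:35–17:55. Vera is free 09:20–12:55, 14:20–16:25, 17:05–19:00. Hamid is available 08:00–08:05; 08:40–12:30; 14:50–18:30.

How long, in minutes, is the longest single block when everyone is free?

Gabriel ∩ Yosef: 09:15-12:30, 14:00-16:00, 16:35-17:45.
Gabriel ∩ Yosef ∩ Vera: 09:20-12:30, 14:20-16:00, 17:05-17:45.
Gabriel ∩ Yosef ∩ Vera ∩ Hamid: 09:20-12:30, 14:50-16:00, 17:05-17:45.
The longest is 09:20-12:30 at 190 minutes.

190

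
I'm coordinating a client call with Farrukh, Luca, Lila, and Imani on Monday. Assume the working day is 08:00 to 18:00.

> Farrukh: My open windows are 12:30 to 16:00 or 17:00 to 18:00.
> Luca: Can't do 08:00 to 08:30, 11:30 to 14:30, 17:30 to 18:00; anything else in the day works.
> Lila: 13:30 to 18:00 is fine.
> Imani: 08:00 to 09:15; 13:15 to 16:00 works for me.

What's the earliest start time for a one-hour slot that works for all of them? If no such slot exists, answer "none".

Farrukh free: 12:30-16:00, 17:00-18:00.
Luca free: 08:30-11:30, 14:30-17:30 (invert busy blocks within the working day).
Lila free: 13:30-18:00.
Imani free: 08:00-09:15, 13:15-16:00.
Farrukh ∩ Luca: 14:30-16:00, 17:00-17:30.
Farrukh ∩ Luca ∩ Lila: 14:30-16:00, 17:00-17:30.
Farrukh ∩ Luca ∩ Lila ∩ Imani: 14:30-16:00.
The first common window of at least 60 minutes is 14:30-16:00, so the earliest start is 14:30.

14:30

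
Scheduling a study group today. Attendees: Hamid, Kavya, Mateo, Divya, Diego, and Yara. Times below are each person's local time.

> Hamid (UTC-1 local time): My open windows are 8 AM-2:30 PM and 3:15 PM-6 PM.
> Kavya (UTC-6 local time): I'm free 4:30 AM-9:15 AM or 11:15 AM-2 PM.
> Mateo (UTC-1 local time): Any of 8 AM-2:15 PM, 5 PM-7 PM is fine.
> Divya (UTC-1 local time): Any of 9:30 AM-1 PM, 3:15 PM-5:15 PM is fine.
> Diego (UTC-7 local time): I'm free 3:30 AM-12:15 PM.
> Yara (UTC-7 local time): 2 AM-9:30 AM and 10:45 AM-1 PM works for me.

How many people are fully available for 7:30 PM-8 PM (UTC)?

Hamid in UTC: 09:00-15:30, 16:15-19:00 (add 1h to convert from UTC-1).
Kavya in UTC: 10:30-15:15, 17:15-20:00 (add 6h to convert from UTC-6).
Mateo in UTC: 09:00-15:15, 18:00-20:00 (add 1h to convert from UTC-1).
Divya in UTC: 10:30-14:00, 16:15-18:15 (add 1h to convert from UTC-1).
Diego in UTC: 10:30-19:15 (add 7h to convert from UTC-7).
Yara in UTC: 09:00-16:30, 17:45-20:00 (add 7h to convert from UTC-7).
Kavya, Mateo, and Yara can make the full 19:30-20:00 slot — that's 3.

3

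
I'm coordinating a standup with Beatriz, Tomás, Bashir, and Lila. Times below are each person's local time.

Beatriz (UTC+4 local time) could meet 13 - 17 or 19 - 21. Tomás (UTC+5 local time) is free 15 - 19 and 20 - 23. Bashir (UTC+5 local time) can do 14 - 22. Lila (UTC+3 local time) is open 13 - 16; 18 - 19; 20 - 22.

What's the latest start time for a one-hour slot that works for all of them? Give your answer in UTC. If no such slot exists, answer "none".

Beatriz in UTC: 09:00-13:00, 15:00-17:00 (subtract 4h to convert from UTC+4).
Tomás in UTC: 10:00-14:00, 15:00-18:00 (subtract 5h to convert from UTC+5).
Bashir in UTC: 09:00-17:00 (subtract 5h to convert from UTC+5).
Lila in UTC: 10:00-13:00, 15:00-16:00, 17:00-19:00 (subtract 3h to convert from UTC+3).
Beatriz ∩ Tomás: 10:00-13:00, 15:00-17:00.
Beatriz ∩ Tomás ∩ Bashir: 10:00-13:00, 15:00-17:00.
Beatriz ∩ Tomás ∩ Bashir ∩ Lila: 10:00-13:00, 15:00-16:00.
The last common window of at least 60 minutes is 15:00-16:00; a 60-minute meeting can start as late as 15:00 and still end by 16:00.

15:00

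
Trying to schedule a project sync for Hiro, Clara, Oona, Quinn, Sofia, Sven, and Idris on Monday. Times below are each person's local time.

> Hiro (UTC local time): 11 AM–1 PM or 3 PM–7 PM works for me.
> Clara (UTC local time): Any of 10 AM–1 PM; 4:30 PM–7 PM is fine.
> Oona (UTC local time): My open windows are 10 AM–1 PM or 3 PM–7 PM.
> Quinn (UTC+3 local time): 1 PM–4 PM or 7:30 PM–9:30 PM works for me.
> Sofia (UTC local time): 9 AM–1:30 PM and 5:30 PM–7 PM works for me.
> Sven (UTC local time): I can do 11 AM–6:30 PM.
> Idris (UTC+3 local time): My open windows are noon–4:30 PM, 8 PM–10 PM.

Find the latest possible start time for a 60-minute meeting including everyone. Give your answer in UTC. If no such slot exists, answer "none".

Hiro in UTC: 11:00-13:00, 15:00-19:00.
Clara in UTC: 10:00-13:00, 16:30-19:00.
Oona in UTC: 10:00-13:00, 15:00-19:00.
Quinn in UTC: 10:00-13:00, 16:30-18:30 (subtract 3h to convert from UTC+3).
Sofia in UTC: 09:00-13:30, 17:30-19:00.
Sven in UTC: 11:00-18:30.
Idris in UTC: 09:00-13:30, 17:00-19:00 (subtract 3h to convert from UTC+3).
Hiro ∩ Clara: 11:00-13:00, 16:30-19:00.
Hiro ∩ Clara ∩ Oona: 11:00-13:00, 16:30-19:00.
Hiro ∩ Clara ∩ Oona ∩ Quinn: 11:00-13:00, 16:30-18:30.
Hiro ∩ Clara ∩ Oona ∩ Quinn ∩ Sofia: 11:00-13:00, 17:30-18:30.
Hiro ∩ Clara ∩ Oona ∩ Quinn ∩ Sofia ∩ Sven: 11:00-13:00, 17:30-18:30.
Hiro ∩ Clara ∩ Oona ∩ Quinn ∩ Sofia ∩ Sven ∩ Idris: 11:00-13:00, 17:30-18:30.
Those are the intersection windows.
The last common window of at least 60 minutes is 17:30-18:30; a 60-minute meeting can start as late as 17:30 and still end by 18:30.

17:30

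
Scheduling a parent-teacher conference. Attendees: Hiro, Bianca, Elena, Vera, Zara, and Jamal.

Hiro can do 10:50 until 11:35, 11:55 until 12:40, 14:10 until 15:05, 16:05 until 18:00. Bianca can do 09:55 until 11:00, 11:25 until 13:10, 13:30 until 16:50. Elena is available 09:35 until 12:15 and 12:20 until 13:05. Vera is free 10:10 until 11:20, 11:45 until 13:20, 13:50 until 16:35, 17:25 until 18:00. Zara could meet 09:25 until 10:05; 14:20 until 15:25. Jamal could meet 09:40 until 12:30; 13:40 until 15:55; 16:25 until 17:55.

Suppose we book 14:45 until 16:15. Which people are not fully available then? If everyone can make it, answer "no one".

Elena, Hiro, Jamal, Zara

Hiro: not fully free for 14:45-16:15. Bianca: free for 14:45-16:15. Elena: not fully free for 14:45-16:15. Vera: free for 14:45-16:15. Zara: not fully free for 14:45-16:15. Jamal: not fully free for 14:45-16:15.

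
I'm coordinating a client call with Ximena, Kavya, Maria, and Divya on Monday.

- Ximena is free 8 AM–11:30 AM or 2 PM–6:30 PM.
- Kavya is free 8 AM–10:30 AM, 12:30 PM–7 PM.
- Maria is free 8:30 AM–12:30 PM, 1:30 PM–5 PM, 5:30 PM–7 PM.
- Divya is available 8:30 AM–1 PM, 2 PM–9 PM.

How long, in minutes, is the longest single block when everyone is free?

Ximena ∩ Kavya: 08:00-10:30, 14:00-18:30.
Ximena ∩ Kavya ∩ Maria: 08:30-10:30, 14:00-17:00, 17:30-18:30.
Ximena ∩ Kavya ∩ Maria ∩ Divya: 08:30-10:30, 14:00-17:00, 17:30-18:30.
The longest is 14:00-17:00 at 180 minutes.

180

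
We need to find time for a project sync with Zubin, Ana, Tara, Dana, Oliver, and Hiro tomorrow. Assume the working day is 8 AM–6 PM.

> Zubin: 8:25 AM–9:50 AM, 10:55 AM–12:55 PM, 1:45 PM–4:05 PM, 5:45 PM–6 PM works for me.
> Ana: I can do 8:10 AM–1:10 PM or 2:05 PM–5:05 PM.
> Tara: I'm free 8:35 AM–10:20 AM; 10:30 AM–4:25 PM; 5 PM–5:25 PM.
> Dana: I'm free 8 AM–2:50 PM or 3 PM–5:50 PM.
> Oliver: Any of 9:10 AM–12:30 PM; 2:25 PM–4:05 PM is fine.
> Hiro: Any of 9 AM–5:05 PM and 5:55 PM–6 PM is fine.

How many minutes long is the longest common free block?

Zubin ∩ Ana: 08:25-09:50, 10:55-12:55, 14:05-16:05.
Zubin ∩ Ana ∩ Tara: 08:35-09:50, 10:55-12:55, 14:05-16:05.
Zubin ∩ Ana ∩ Tara ∩ Dana: 08:35-09:50, 10:55-12:55, 14:05-14:50, 15:00-16:05.
Zubin ∩ Ana ∩ Tara ∩ Dana ∩ Oliver: 09:10-09:50, 10:55-12:30, 14:25-14:50, 15:00-16:05.
Zubin ∩ Ana ∩ Tara ∩ Dana ∩ Oliver ∩ Hiro: 09:10-09:50, 10:55-12:30, 14:25-14:50, 15:00-16:05.
Those are the intersection windows.
The longest is 10:55-12:30 at 95 minutes.

95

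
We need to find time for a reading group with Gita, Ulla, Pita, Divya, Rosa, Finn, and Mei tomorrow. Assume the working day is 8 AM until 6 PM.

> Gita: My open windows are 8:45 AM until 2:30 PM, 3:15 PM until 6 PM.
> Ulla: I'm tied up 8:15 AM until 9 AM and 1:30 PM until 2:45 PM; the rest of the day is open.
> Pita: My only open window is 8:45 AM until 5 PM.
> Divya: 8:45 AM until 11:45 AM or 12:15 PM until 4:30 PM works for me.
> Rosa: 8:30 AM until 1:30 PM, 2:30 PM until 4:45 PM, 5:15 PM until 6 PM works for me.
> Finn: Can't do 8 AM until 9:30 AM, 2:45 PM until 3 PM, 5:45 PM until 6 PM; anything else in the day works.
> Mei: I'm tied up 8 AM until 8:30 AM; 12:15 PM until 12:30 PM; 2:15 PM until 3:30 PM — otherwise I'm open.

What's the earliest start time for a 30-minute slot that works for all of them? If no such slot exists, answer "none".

Gita free: 08:45-14:30, 15:15-18:00.
Ulla free: 08:00-08:15, 09:00-13:30, 14:45-18:00 (invert busy blocks within the working day).
Pita free: 08:45-17:00.
Divya free: 08:45-11:45, 12:15-16:30.
Rosa free: 08:30-13:30, 14:30-16:45, 17:15-18:00.
Finn free: 09:30-14:45, 15:00-17:45 (invert busy blocks within the working day).
Mei free: 08:30-12:15, 12:30-14:15, 15:30-18:00 (invert busy blocks within the working day).
Gita ∩ Ulla: 09:00-13:30, 15:15-18:00.
Gita ∩ Ulla ∩ Pita: 09:00-13:30, 15:15-17:00.
Gita ∩ Ulla ∩ Pita ∩ Divya: 09:00-11:45, 12:15-13:30, 15:15-16:30.
Gita ∩ Ulla ∩ Pita ∩ Divya ∩ Rosa: 09:00-11:45, 12:15-13:30, 15:15-16:30.
Gita ∩ Ulla ∩ Pita ∩ Divya ∩ Rosa ∩ Finn: 09:30-11:45, 12:15-13:30, 15:15-16:30.
Gita ∩ Ulla ∩ Pita ∩ Divya ∩ Rosa ∩ Finn ∩ Mei: 09:30-11:45, 12:30-13:30, 15:30-16:30.
The first common window of at least 30 minutes is 09:30-11:45, so the earliest start is 09:30.

09:30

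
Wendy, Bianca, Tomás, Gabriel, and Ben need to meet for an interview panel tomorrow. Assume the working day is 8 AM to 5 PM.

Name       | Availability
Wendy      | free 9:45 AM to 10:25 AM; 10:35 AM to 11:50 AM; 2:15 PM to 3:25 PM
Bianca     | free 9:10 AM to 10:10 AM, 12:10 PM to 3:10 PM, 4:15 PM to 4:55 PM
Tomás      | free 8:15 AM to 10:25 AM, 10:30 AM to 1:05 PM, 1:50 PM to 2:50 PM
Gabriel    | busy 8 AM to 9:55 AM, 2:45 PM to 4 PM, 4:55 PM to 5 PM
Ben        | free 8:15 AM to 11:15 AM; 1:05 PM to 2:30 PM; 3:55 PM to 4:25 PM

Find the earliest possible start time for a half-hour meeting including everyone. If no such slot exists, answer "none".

Wendy free: 09:45-10:25, 10:35-11:50, 14:15-15:25.
Bianca free: 09:10-10:10, 12:10-15:10, 16:15-16:55.
Tomás free: 08:15-10:25, 10:30-13:05, 13:50-14:50.
Gabriel free: 09:55-14:45, 16:00-16:55 (invert busy blocks within the working day).
Ben free: 08:15-11:15, 13:05-14:30, 15:55-16:25.
Wendy ∩ Bianca: 09:45-10:10, 14:15-15:10.
Wendy ∩ Bianca ∩ Tomás: 09:45-10:10, 14:15-14:50.
Wendy ∩ Bianca ∩ Tomás ∩ Gabriel: 09:55-10:10, 14:15-14:45.
Wendy ∩ Bianca ∩ Tomás ∩ Gabriel ∩ Ben: 09:55-10:10, 14:15-14:30.
So the common availability across everyone is 09:55-10:10, 14:15-14:30.
No common window is at least 30 minutes long.

none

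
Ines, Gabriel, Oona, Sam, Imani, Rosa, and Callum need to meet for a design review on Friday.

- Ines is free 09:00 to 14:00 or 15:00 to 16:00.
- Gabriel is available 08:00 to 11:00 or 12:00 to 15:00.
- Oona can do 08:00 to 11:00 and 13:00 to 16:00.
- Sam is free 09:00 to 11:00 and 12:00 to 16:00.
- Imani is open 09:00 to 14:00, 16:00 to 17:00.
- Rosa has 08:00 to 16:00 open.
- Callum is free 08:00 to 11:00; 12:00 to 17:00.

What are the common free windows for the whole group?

09:00-11:00, 13:00-14:00

Ines ∩ Gabriel: 09:00-11:00, 12:00-14:00.
Ines ∩ Gabriel ∩ Oona: 09:00-11:00, 13:00-14:00.
Ines ∩ Gabriel ∩ Oona ∩ Sam: 09:00-11:00, 13:00-14:00.
Ines ∩ Gabriel ∩ Oona ∩ Sam ∩ Imani: 09:00-11:00, 13:00-14:00.
Ines ∩ Gabriel ∩ Oona ∩ Sam ∩ Imani ∩ Rosa: 09:00-11:00, 13:00-14:00.
Ines ∩ Gabriel ∩ Oona ∩ Sam ∩ Imani ∩ Rosa ∩ Callum: 09:00-11:00, 13:00-14:00.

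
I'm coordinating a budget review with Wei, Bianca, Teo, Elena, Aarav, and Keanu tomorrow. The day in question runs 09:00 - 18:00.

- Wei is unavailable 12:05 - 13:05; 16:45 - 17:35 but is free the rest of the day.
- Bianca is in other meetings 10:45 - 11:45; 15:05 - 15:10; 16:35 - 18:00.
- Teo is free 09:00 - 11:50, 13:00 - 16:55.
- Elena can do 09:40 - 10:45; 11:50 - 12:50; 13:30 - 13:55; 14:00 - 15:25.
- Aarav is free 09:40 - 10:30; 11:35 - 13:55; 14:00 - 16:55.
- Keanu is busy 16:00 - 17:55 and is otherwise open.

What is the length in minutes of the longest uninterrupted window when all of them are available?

65

Wei free: 09:00-12:05, 13:05-16:45, 17:35-18:00 (invert busy blocks within the working day).
Bianca free: 09:00-10:45, 11:45-15:05, 15:10-16:35 (invert busy blocks within the working day).
Teo free: 09:00-11:50, 13:00-16:55.
Elena free: 09:40-10:45, 11:50-12:50, 13:30-13:55, 14:00-15:25.
Aarav free: 09:40-10:30, 11:35-13:55, 14:00-16:55.
Keanu free: 09:00-16:00, 17:55-18:00 (invert busy blocks within the working day).
Wei ∩ Bianca: 09:00-10:45, 11:45-12:05, 13:05-15:05, 15:10-16:35.
Wei ∩ Bianca ∩ Teo: 09:00-10:45, 11:45-11:50, 13:05-15:05, 15:10-16:35.
Wei ∩ Bianca ∩ Teo ∩ Elena: 09:40-10:45, 13:30-13:55, 14:00-15:05, 15:10-15:25.
Wei ∩ Bianca ∩ Teo ∩ Elena ∩ Aarav: 09:40-10:30, 13:30-13:55, 14:00-15:05, 15:10-15:25.
Wei ∩ Bianca ∩ Teo ∩ Elena ∩ Aarav ∩ Keanu: 09:40-10:30, 13:30-13:55, 14:00-15:05, 15:10-15:25.
Those are the intersection windows.
The longest is 14:00-15:05 at 65 minutes.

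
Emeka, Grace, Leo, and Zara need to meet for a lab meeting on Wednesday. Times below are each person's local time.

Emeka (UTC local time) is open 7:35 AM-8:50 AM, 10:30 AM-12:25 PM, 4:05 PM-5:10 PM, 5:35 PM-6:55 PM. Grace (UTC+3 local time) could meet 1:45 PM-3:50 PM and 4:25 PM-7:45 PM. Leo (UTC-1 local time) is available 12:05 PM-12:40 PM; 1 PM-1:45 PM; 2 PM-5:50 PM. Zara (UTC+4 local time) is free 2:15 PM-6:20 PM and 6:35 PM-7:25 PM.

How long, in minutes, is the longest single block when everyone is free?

Emeka in UTC: 07:35-08:50, 10:30-12:25, 16:05-17:10, 17:35-18:55.
Grace in UTC: 10:45-12:50, 13:25-16:45 (subtract 3h to convert from UTC+3).
Leo in UTC: 13:05-13:40, 14:00-14:45, 15:00-18:50 (add 1h to convert from UTC-1).
Zara in UTC: 10:15-14:20, 14:35-15:25 (subtract 4h to convert from UTC+4).
Emeka ∩ Grace: 10:45-12:25, 16:05-16:45.
Emeka ∩ Grace ∩ Leo: 16:05-16:45.
Emeka ∩ Grace ∩ Leo ∩ Zara: ∅.
There is no time when everyone is free.
No common window exists, so the longest block is 0 minutes.

0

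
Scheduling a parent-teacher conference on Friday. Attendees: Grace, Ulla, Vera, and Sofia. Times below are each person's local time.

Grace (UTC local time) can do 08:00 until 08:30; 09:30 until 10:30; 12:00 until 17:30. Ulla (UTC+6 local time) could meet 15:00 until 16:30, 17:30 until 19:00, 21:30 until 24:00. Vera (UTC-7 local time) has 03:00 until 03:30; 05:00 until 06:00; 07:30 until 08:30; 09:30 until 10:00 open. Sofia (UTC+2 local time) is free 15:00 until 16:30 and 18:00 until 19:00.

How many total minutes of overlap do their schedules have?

Grace in UTC: 08:00-08:30, 09:30-10:30, 12:00-17:30.
Ulla in UTC: 09:00-10:30, 11:30-13:00, 15:30-18:00 (subtract 6h to convert from UTC+6).
Vera in UTC: 10:00-10:30, 12:00-13:00, 14:30-15:30, 16:30-17:00 (add 7h to convert from UTC-7).
Sofia in UTC: 13:00-14:30, 16:00-17:00 (subtract 2h to convert from UTC+2).
Grace ∩ Ulla: 09:30-10:30, 12:00-13:00, 15:30-17:30.
Grace ∩ Ulla ∩ Vera: 10:00-10:30, 12:00-13:00, 16:30-17:00.
Grace ∩ Ulla ∩ Vera ∩ Sofia: 16:30-17:00.
That's a single block of 30 minutes.

30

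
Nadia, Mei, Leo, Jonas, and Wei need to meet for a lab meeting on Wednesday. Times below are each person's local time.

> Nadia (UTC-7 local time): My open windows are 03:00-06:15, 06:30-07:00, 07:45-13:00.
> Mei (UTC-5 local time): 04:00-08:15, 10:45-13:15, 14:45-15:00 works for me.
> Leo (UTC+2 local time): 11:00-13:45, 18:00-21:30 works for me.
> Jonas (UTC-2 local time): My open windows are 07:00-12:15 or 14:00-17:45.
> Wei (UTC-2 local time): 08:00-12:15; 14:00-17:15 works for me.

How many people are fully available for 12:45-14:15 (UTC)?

2

Nadia in UTC: 10:00-13:15, 13:30-14:00, 14:45-20:00 (add 7h to convert from UTC-7).
Mei in UTC: 09:00-13:15, 15:45-18:15, 19:45-20:00 (add 5h to convert from UTC-5).
Leo in UTC: 09:00-11:45, 16:00-19:30 (subtract 2h to convert from UTC+2).
Jonas in UTC: 09:00-14:15, 16:00-19:45 (add 2h to convert from UTC-2).
Wei in UTC: 10:00-14:15, 16:00-19:15 (add 2h to convert from UTC-2).
Jonas and Wei can make the full 12:45-14:15 slot — that's 2.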